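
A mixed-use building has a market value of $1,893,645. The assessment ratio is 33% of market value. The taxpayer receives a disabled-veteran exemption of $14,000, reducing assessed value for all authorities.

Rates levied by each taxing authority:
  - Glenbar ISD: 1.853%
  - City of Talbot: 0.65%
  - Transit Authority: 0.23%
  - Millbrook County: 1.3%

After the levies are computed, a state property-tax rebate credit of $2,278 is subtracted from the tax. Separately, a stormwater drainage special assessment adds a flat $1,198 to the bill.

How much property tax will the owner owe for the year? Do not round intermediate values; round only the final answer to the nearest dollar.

Assessed value = $1,893,645 × 0.33 = $624,902.85
Taxable value = $624,902.85 − $14,000 = $610,902.85
Glenbar ISD: $610,902.85 × 0.01853 = $11,320.0298105
City of Talbot: $610,902.85 × 0.0065 = $3,970.868525
Transit Authority: $610,902.85 × 0.0023 = $1,405.076555
Millbrook County: $610,902.85 × 0.013 = $7,941.73705
Levies subtotal = $24,637.7119405
After credit = $24,637.7119405 − $2,278 = $22,359.7119405
Total = $22,359.7119405 + $1,198 = $23,557.7119405

$23,558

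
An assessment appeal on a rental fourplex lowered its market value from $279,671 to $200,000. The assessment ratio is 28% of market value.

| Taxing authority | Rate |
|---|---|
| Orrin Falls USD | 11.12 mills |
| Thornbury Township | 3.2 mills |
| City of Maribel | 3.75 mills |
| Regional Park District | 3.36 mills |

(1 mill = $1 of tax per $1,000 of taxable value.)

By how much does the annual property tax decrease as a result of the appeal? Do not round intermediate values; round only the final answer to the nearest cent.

$478.06

Old assessed value = $279,671 × 0.28 = $78,307.88
New assessed value = $200,000 × 0.28 = $56,000
Combined rate = 0.01112 + 0.0032 + 0.00375 + 0.00336 = 0.02143
Old tax = $78,307.88 × 0.02143 = $1,678.1378684
New tax = $56,000 × 0.02143 = $1,200.08
Reduction = $1,678.1378684 − $1,200.08 = $478.0578684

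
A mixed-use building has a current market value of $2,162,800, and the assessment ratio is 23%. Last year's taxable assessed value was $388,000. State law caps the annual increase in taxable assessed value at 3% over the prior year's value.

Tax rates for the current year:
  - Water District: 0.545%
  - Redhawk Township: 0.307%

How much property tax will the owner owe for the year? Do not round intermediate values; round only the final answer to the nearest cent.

$3,404.93

Uncapped assessed value = $2,162,800 × 0.23 = $497,444
Cap limit = $388,000 × 1.03 = $399,640
Taxable assessed value = min($497,444, $399,640) = $399,640 (cap binds)
Water District: $399,640 × 0.00545 = $2,178.038
Redhawk Township: $399,640 × 0.00307 = $1,226.8948
Total = $3,404.9328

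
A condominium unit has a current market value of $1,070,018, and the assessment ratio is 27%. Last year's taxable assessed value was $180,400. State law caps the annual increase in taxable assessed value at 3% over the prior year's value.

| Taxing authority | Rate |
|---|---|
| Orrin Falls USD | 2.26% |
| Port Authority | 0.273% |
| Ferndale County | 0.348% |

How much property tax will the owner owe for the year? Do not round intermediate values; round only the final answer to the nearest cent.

$5,353.24

Uncapped assessed value = $1,070,018 × 0.27 = $288,904.86
Cap limit = $180,400 × 1.03 = $185,812
Taxable assessed value = min($288,904.86, $185,812) = $185,812 (cap binds)
Orrin Falls USD: $185,812 × 0.0226 = $4,199.3512
Port Authority: $185,812 × 0.00273 = $507.26676
Ferndale County: $185,812 × 0.00348 = $646.62576
Total = $5,353.24372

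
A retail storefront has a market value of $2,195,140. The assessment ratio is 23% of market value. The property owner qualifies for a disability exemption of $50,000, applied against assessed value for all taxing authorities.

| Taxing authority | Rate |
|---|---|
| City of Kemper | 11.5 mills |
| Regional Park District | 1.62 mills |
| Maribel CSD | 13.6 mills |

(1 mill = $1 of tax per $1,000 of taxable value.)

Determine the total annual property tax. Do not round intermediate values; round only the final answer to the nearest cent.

Assessed value = $2,195,140 × 0.23 = $504,882.2
Taxable value = $504,882.2 − $50,000 = $454,882.2
City of Kemper: $454,882.2 × 0.0115 = $5,231.1453
Regional Park District: $454,882.2 × 0.00162 = $736.909164
Maribel CSD: $454,882.2 × 0.0136 = $6,186.39792
Total = $5,231.1453 + $736.909164 + $6,186.39792 = $12,154.452384

$12,154.45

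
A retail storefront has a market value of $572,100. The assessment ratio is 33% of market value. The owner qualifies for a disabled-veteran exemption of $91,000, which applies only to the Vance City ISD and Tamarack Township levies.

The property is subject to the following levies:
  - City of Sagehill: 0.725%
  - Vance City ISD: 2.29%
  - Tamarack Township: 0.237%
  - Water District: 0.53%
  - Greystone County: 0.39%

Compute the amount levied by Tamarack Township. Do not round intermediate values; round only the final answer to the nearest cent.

$231.77

Assessed value = $572,100 × 0.33 = $188,793
Tamarack Township taxable value = $188,793 − $91,000 = $97,793
Tamarack Township levy = $97,793 × 0.00237 = $231.76941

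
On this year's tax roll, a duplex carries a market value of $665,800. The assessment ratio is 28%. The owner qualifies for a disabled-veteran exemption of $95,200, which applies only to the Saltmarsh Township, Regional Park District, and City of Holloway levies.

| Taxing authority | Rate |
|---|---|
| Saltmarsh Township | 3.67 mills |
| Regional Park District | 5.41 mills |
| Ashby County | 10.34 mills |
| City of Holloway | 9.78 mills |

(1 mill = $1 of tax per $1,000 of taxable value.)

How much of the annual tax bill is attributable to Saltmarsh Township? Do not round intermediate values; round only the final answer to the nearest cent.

$334.79

Assessed value = $665,800 × 0.28 = $186,424
Saltmarsh Township taxable value = $186,424 − $95,200 = $91,224
Saltmarsh Township levy = $91,224 × 0.00367 = $334.79208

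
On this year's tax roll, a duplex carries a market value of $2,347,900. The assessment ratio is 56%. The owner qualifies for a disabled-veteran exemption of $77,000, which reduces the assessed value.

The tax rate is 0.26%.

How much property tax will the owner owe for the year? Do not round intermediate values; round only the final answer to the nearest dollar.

Assessed value = $2,347,900 × 0.56 = $1,314,824
Taxable value = $1,314,824 − $77,000 = $1,237,824
Tax = $1,237,824 × 0.0026 = $3,218.3424

$3,218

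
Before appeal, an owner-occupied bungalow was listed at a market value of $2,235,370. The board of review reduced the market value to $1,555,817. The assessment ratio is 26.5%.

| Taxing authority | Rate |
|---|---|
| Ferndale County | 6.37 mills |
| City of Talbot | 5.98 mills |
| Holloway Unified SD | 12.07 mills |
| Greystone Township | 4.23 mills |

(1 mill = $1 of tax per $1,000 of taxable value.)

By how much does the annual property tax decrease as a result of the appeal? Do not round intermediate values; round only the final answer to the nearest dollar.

$5,159

Old assessed value = $2,235,370 × 0.265 = $592,373.05
New assessed value = $1,555,817 × 0.265 = $412,291.505
Combined rate = 0.00637 + 0.00598 + 0.01207 + 0.00423 = 0.02865
Old tax = $592,373.05 × 0.02865 = $16,971.4878825
New tax = $412,291.505 × 0.02865 = $11,812.15161825
Reduction = $16,971.4878825 − $11,812.15161825 = $5,159.33626425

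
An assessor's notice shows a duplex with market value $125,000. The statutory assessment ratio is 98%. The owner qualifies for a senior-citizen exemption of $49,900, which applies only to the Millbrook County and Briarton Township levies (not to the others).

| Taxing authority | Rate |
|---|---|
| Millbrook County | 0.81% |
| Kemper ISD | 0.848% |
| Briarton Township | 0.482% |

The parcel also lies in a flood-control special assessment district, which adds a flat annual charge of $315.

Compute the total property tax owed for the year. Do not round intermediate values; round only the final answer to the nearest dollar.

Assessed value = $125,000 × 0.98 = $122,500
Millbrook County: ($122,500 − $49,900) × 0.0081 = $72,600 × 0.0081 = $588.06
Kemper ISD: $122,500 × 0.00848 = $1,038.8
Briarton Township: ($122,500 − $49,900) × 0.00482 = $72,600 × 0.00482 = $349.932
Levies subtotal = $1,976.792
Total = $1,976.792 + $315 = $2,291.792

$2,292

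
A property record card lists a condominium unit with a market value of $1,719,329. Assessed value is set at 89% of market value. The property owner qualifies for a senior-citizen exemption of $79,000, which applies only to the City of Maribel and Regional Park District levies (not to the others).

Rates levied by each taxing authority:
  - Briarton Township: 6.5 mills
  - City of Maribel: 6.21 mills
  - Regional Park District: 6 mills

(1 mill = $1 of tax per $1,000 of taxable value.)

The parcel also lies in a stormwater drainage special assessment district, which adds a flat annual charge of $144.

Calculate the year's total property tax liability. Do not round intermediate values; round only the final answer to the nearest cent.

Assessed value = $1,719,329 × 0.89 = $1,530,202.81
Briarton Township: $1,530,202.81 × 0.0065 = $9,946.318265
City of Maribel: ($1,530,202.81 − $79,000) × 0.00621 = $1,451,202.81 × 0.00621 = $9,011.9694501
Regional Park District: ($1,530,202.81 − $79,000) × 0.006 = $1,451,202.81 × 0.006 = $8,707.21686
Levies subtotal = $27,665.5045751
Total = $27,665.5045751 + $144 = $27,809.5045751

$27,809.50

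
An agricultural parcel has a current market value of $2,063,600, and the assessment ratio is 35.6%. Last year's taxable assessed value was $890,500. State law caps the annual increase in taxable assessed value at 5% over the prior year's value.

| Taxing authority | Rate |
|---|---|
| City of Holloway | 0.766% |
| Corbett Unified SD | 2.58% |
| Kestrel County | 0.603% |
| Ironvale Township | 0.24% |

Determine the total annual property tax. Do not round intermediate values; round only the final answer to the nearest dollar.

$30,774

Uncapped assessed value = $2,063,600 × 0.356 = $734,641.6
Cap limit = $890,500 × 1.05 = $935,025
Taxable assessed value = min($734,641.6, $935,025) = $734,641.6 (cap does not bind)
City of Holloway: $734,641.6 × 0.00766 = $5,627.354656
Corbett Unified SD: $734,641.6 × 0.0258 = $18,953.75328
Kestrel County: $734,641.6 × 0.00603 = $4,429.888848
Ironvale Township: $734,641.6 × 0.0024 = $1,763.13984
Total = $30,774.136624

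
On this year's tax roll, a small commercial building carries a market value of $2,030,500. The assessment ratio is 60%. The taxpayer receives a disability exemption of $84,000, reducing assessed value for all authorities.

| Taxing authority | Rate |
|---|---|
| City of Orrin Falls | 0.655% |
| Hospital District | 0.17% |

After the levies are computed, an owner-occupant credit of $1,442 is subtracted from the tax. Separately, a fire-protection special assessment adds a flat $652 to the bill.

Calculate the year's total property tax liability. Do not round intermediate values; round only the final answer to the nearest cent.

$8,567.98

Assessed value = $2,030,500 × 0.6 = $1,218,300
Taxable value = $1,218,300 − $84,000 = $1,134,300
City of Orrin Falls: $1,134,300 × 0.00655 = $7,429.665
Hospital District: $1,134,300 × 0.0017 = $1,928.31
Levies subtotal = $9,357.975
After credit = $9,357.975 − $1,442 = $7,915.975
Total = $7,915.975 + $652 = $8,567.975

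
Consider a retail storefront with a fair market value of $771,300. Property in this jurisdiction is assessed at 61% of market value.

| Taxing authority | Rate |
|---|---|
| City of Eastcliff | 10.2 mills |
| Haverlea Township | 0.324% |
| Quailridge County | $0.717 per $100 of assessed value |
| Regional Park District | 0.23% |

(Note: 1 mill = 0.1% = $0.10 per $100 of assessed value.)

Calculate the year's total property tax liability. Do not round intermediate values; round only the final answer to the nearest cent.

Assessed value = $771,300 × 0.61 = $470,493
City of Eastcliff: $470,493 × 0.0102 = $4,799.0286
Haverlea Township: $470,493 × 0.00324 = $1,524.39732
Quailridge County: $470,493 × 0.00717 = $3,373.43481
Regional Park District: $470,493 × 0.0023 = $1,082.1339
Total = $10,778.99463

$10,778.99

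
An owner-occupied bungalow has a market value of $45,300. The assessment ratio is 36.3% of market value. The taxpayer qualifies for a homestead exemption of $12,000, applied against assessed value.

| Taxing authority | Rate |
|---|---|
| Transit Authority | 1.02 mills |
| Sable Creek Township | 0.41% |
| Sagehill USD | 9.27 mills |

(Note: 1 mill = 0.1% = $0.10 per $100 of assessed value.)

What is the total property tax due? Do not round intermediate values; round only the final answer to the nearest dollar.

$64

Assessed value = $45,300 × 0.363 = $16,443.9
Taxable value = $16,443.9 − $12,000 = $4,443.9
Transit Authority: $4,443.9 × 0.00102 = $4.532778
Sable Creek Township: $4,443.9 × 0.0041 = $18.21999
Sagehill USD: $4,443.9 × 0.00927 = $41.194953
Total = $63.947721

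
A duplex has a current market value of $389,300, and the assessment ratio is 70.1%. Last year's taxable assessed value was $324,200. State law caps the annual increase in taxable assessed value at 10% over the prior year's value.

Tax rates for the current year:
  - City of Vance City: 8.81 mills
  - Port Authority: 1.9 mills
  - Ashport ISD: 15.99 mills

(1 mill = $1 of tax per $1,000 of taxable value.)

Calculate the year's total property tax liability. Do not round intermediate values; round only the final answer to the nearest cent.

Uncapped assessed value = $389,300 × 0.701 = $272,899.3
Cap limit = $324,200 × 1.1 = $356,620
Taxable assessed value = min($272,899.3, $356,620) = $272,899.3 (cap does not bind)
City of Vance City: $272,899.3 × 0.00881 = $2,404.242833
Port Authority: $272,899.3 × 0.0019 = $518.50867
Ashport ISD: $272,899.3 × 0.01599 = $4,363.659807
Total = $7,286.41131

$7,286.41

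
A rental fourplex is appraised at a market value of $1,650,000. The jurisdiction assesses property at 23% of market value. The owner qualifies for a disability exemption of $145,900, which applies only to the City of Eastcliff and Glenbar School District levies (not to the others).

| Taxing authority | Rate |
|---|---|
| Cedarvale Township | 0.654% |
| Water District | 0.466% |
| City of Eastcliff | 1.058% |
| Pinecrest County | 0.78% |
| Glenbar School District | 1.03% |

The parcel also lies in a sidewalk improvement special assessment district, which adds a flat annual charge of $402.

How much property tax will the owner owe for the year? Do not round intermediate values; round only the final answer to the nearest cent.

Assessed value = $1,650,000 × 0.23 = $379,500
Cedarvale Township: $379,500 × 0.00654 = $2,481.93
Water District: $379,500 × 0.00466 = $1,768.47
City of Eastcliff: ($379,500 − $145,900) × 0.01058 = $233,600 × 0.01058 = $2,471.488
Pinecrest County: $379,500 × 0.0078 = $2,960.1
Glenbar School District: ($379,500 − $145,900) × 0.0103 = $233,600 × 0.0103 = $2,406.08
Levies subtotal = $12,088.068
Total = $12,088.068 + $402 = $12,490.068

$12,490.07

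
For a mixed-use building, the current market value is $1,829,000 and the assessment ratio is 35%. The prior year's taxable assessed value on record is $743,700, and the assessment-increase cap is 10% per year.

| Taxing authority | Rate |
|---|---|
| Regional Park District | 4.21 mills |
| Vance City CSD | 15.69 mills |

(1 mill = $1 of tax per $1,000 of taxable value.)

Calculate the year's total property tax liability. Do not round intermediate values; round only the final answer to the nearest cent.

Uncapped assessed value = $1,829,000 × 0.35 = $640,150
Cap limit = $743,700 × 1.1 = $818,070
Taxable assessed value = min($640,150, $818,070) = $640,150 (cap does not bind)
Regional Park District: $640,150 × 0.00421 = $2,695.0315
Vance City CSD: $640,150 × 0.01569 = $10,043.9535
Total = $12,738.985

$12,738.99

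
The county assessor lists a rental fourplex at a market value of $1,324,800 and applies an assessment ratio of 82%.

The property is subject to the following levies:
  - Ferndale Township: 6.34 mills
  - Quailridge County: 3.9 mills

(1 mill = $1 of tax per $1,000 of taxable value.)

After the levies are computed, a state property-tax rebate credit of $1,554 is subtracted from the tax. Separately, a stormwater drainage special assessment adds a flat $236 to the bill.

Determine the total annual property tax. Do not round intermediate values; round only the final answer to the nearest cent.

$9,806.08

Assessed value = $1,324,800 × 0.82 = $1,086,336
Ferndale Township: $1,086,336 × 0.00634 = $6,887.37024
Quailridge County: $1,086,336 × 0.0039 = $4,236.7104
Levies subtotal = $11,124.08064
After credit = $11,124.08064 − $1,554 = $9,570.08064
Total = $9,570.08064 + $236 = $9,806.08064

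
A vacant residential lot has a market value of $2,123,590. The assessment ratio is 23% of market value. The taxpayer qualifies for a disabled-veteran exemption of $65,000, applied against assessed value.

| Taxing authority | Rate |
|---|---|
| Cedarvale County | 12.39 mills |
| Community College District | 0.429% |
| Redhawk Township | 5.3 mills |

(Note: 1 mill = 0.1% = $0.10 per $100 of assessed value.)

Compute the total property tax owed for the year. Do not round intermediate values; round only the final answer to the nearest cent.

Assessed value = $2,123,590 × 0.23 = $488,425.7
Taxable value = $488,425.7 − $65,000 = $423,425.7
Cedarvale County: $423,425.7 × 0.01239 = $5,246.244423
Community College District: $423,425.7 × 0.00429 = $1,816.496253
Redhawk Township: $423,425.7 × 0.0053 = $2,244.15621
Total = $9,306.896886

$9,306.90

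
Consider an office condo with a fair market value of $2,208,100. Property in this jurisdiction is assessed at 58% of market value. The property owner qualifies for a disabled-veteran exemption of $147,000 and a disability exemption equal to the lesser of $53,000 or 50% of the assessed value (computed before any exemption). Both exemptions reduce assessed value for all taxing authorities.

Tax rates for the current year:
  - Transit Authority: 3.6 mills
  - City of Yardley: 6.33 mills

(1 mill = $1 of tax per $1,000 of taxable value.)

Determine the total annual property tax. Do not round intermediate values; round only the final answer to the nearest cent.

$10,731.33

Assessed value = $2,208,100 × 0.58 = $1,280,698
Disability exemption = min($53,000, 50% × $1,280,698) = min($53,000, $640,349) = $53,000 (dollar cap binds)
Taxable value = $1,280,698 − $147,000 − $53,000 = $1,080,698
Transit Authority: $1,080,698 × 0.0036 = $3,890.5128
City of Yardley: $1,080,698 × 0.00633 = $6,840.81834
Total = $10,731.33114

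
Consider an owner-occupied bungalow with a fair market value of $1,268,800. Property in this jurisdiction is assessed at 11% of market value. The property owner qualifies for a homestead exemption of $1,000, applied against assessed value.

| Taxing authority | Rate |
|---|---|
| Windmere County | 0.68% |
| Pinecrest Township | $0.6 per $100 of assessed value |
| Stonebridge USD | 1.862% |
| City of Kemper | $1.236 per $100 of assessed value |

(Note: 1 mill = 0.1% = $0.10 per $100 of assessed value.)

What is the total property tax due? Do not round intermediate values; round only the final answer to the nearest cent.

$6,066.51

Assessed value = $1,268,800 × 0.11 = $139,568
Taxable value = $139,568 − $1,000 = $138,568
Windmere County: $138,568 × 0.0068 = $942.2624
Pinecrest Township: $138,568 × 0.006 = $831.408
Stonebridge USD: $138,568 × 0.01862 = $2,580.13616
City of Kemper: $138,568 × 0.01236 = $1,712.70048
Total = $6,066.50704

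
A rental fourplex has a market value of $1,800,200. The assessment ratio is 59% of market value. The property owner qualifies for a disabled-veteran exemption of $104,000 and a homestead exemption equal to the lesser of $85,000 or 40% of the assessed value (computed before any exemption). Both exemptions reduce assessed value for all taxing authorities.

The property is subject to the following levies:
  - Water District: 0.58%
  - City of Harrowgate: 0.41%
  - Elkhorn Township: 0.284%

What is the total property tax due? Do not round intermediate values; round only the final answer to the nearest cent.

$11,123.52

Assessed value = $1,800,200 × 0.59 = $1,062,118
Homestead exemption = min($85,000, 40% × $1,062,118) = min($85,000, $424,847.2) = $85,000 (dollar cap binds)
Taxable value = $1,062,118 − $104,000 − $85,000 = $873,118
Water District: $873,118 × 0.0058 = $5,064.0844
City of Harrowgate: $873,118 × 0.0041 = $3,579.7838
Elkhorn Township: $873,118 × 0.00284 = $2,479.65512
Total = $11,123.52332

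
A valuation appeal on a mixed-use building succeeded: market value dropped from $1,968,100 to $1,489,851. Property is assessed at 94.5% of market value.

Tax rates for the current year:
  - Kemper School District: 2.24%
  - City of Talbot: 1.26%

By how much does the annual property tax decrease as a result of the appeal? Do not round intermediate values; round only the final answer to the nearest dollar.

$15,818

Old assessed value = $1,968,100 × 0.945 = $1,859,854.5
New assessed value = $1,489,851 × 0.945 = $1,407,909.195
Combined rate = 0.0224 + 0.0126 = 0.035
Old tax = $1,859,854.5 × 0.035 = $65,094.9075
New tax = $1,407,909.195 × 0.035 = $49,276.821825
Reduction = $65,094.9075 − $49,276.821825 = $15,818.085675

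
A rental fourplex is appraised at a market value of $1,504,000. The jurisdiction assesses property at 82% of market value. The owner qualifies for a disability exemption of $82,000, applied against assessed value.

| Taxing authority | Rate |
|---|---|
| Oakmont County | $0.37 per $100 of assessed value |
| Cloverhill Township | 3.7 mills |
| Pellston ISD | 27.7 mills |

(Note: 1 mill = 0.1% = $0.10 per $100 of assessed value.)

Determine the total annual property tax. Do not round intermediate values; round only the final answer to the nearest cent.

$40,409.93

Assessed value = $1,504,000 × 0.82 = $1,233,280
Taxable value = $1,233,280 − $82,000 = $1,151,280
Oakmont County: $1,151,280 × 0.0037 = $4,259.736
Cloverhill Township: $1,151,280 × 0.0037 = $4,259.736
Pellston ISD: $1,151,280 × 0.0277 = $31,890.456
Total = $40,409.928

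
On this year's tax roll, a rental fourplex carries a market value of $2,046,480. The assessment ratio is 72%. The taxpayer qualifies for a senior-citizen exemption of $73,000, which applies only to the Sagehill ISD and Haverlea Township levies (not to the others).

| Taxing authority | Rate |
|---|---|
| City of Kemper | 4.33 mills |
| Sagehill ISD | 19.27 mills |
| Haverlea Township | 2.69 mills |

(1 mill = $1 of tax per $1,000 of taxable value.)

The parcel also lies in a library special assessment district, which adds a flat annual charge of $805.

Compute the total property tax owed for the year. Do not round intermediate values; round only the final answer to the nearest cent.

Assessed value = $2,046,480 × 0.72 = $1,473,465.6
City of Kemper: $1,473,465.6 × 0.00433 = $6,380.106048
Sagehill ISD: ($1,473,465.6 − $73,000) × 0.01927 = $1,400,465.6 × 0.01927 = $26,986.972112
Haverlea Township: ($1,473,465.6 − $73,000) × 0.00269 = $1,400,465.6 × 0.00269 = $3,767.252464
Levies subtotal = $37,134.330624
Total = $37,134.330624 + $805 = $37,939.330624

$37,939.33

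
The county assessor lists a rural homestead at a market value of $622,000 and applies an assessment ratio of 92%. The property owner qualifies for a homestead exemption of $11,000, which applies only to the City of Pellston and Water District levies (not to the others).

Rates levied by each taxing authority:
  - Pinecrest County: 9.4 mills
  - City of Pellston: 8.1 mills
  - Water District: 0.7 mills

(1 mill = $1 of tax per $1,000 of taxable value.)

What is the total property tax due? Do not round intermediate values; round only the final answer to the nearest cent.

Assessed value = $622,000 × 0.92 = $572,240
Pinecrest County: $572,240 × 0.0094 = $5,379.056
City of Pellston: ($572,240 − $11,000) × 0.0081 = $561,240 × 0.0081 = $4,546.044
Water District: ($572,240 − $11,000) × 0.0007 = $561,240 × 0.0007 = $392.868
Total = $10,317.968

$10,317.97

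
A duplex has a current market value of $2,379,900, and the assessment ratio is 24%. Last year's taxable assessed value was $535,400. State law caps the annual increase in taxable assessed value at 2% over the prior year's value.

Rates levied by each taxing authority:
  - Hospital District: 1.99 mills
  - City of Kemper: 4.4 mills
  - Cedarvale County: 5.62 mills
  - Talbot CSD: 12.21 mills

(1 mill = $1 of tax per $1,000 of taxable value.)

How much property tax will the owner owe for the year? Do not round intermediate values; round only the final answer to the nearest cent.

Uncapped assessed value = $2,379,900 × 0.24 = $571,176
Cap limit = $535,400 × 1.02 = $546,108
Taxable assessed value = min($571,176, $546,108) = $546,108 (cap binds)
Hospital District: $546,108 × 0.00199 = $1,086.75492
City of Kemper: $546,108 × 0.0044 = $2,402.8752
Cedarvale County: $546,108 × 0.00562 = $3,069.12696
Talbot CSD: $546,108 × 0.01221 = $6,667.97868
Total = $13,226.73576

$13,226.74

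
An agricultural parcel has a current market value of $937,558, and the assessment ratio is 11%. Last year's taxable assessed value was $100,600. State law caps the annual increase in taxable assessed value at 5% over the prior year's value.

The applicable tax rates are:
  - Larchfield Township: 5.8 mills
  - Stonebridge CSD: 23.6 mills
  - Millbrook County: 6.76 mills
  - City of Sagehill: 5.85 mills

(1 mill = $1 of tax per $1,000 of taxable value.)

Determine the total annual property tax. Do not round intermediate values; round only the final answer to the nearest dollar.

$4,333

Uncapped assessed value = $937,558 × 0.11 = $103,131.38
Cap limit = $100,600 × 1.05 = $105,630
Taxable assessed value = min($103,131.38, $105,630) = $103,131.38 (cap does not bind)
Larchfield Township: $103,131.38 × 0.0058 = $598.162004
Stonebridge CSD: $103,131.38 × 0.0236 = $2,433.900568
Millbrook County: $103,131.38 × 0.00676 = $697.1681288
City of Sagehill: $103,131.38 × 0.00585 = $603.318573
Total = $4,332.5492738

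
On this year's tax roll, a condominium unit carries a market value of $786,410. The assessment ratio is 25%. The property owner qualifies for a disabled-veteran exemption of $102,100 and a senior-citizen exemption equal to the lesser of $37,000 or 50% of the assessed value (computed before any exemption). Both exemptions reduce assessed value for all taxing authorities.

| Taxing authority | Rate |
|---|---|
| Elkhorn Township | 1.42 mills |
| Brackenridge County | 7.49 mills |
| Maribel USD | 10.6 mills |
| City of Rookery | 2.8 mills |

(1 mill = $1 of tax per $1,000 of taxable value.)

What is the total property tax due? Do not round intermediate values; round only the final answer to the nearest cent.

Assessed value = $786,410 × 0.25 = $196,602.5
Senior-citizen exemption = min($37,000, 50% × $196,602.5) = min($37,000, $98,301.25) = $37,000 (dollar cap binds)
Taxable value = $196,602.5 − $102,100 − $37,000 = $57,502.5
Elkhorn Township: $57,502.5 × 0.00142 = $81.65355
Brackenridge County: $57,502.5 × 0.00749 = $430.693725
Maribel USD: $57,502.5 × 0.0106 = $609.5265
City of Rookery: $57,502.5 × 0.0028 = $161.007
Total = $1,282.880775

$1,282.88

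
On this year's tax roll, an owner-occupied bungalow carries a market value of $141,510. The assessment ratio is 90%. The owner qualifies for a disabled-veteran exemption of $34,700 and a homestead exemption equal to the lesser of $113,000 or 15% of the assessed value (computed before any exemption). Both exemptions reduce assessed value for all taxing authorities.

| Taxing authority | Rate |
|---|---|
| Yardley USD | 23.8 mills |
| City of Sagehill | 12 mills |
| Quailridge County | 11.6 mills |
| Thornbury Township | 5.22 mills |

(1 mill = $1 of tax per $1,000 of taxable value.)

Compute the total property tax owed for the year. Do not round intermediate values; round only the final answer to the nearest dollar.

$3,870

Assessed value = $141,510 × 0.9 = $127,359
Homestead exemption = min($113,000, 15% × $127,359) = min($113,000, $19,103.85) = $19,103.85 (percentage binds)
Taxable value = $127,359 − $34,700 − $19,103.85 = $73,555.15
Yardley USD: $73,555.15 × 0.0238 = $1,750.61257
City of Sagehill: $73,555.15 × 0.012 = $882.6618
Quailridge County: $73,555.15 × 0.0116 = $853.23974
Thornbury Township: $73,555.15 × 0.00522 = $383.957883
Total = $3,870.471993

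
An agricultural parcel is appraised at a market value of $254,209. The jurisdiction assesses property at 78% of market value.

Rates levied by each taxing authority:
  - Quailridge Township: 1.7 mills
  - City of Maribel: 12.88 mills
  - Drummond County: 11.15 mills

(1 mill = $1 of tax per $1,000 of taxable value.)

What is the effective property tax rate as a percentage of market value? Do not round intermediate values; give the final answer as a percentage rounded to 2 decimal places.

2.01%

Assessed value = $254,209 × 0.78 = $198,283.02
Quailridge Township: $198,283.02 × 0.0017 = $337.081134
City of Maribel: $198,283.02 × 0.01288 = $2,553.8852976
Drummond County: $198,283.02 × 0.01115 = $2,210.855673
Total tax = $5,101.8221046
Effective rate = $5,101.8221046 ÷ $254,209 = 2.01% of market value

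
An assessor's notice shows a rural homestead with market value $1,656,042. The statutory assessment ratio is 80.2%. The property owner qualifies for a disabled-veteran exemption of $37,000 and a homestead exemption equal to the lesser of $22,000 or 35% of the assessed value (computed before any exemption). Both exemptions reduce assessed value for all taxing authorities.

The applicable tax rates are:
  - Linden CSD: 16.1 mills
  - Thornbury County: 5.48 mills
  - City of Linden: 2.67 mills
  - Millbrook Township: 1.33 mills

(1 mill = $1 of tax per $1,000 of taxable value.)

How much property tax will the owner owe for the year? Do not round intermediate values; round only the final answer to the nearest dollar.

$32,465

Assessed value = $1,656,042 × 0.802 = $1,328,145.684
Homestead exemption = min($22,000, 35% × $1,328,145.684) = min($22,000, $464,850.9894) = $22,000 (dollar cap binds)
Taxable value = $1,328,145.684 − $37,000 − $22,000 = $1,269,145.684
Linden CSD: $1,269,145.684 × 0.0161 = $20,433.2455124
Thornbury County: $1,269,145.684 × 0.00548 = $6,954.91834832
City of Linden: $1,269,145.684 × 0.00267 = $3,388.61897628
Millbrook Township: $1,269,145.684 × 0.00133 = $1,687.96375972
Total = $32,464.74659672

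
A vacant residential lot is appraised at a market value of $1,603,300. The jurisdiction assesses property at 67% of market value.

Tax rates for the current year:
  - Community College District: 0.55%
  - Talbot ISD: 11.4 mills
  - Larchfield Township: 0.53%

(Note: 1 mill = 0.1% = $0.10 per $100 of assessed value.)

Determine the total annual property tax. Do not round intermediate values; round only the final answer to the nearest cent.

$23,847.48

Assessed value = $1,603,300 × 0.67 = $1,074,211
Community College District: $1,074,211 × 0.0055 = $5,908.1605
Talbot ISD: $1,074,211 × 0.0114 = $12,246.0054
Larchfield Township: $1,074,211 × 0.0053 = $5,693.3183
Total = $23,847.4842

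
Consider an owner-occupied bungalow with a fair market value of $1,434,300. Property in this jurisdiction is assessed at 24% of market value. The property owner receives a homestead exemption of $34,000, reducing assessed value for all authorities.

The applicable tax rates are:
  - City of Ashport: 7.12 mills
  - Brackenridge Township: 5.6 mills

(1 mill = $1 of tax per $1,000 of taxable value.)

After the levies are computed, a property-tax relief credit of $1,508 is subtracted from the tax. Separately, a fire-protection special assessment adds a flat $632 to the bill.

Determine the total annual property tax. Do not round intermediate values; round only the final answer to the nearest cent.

$3,070.15

Assessed value = $1,434,300 × 0.24 = $344,232
Taxable value = $344,232 − $34,000 = $310,232
City of Ashport: $310,232 × 0.00712 = $2,208.85184
Brackenridge Township: $310,232 × 0.0056 = $1,737.2992
Levies subtotal = $3,946.15104
After credit = $3,946.15104 − $1,508 = $2,438.15104
Total = $2,438.15104 + $632 = $3,070.15104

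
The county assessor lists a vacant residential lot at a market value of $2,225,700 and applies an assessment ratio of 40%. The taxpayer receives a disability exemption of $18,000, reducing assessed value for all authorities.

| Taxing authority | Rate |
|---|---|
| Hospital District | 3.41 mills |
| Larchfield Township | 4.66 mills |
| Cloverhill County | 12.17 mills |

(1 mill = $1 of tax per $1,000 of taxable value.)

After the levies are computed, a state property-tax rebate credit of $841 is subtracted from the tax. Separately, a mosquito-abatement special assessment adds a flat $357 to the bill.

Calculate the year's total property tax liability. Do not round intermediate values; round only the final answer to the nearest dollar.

$17,171

Assessed value = $2,225,700 × 0.4 = $890,280
Taxable value = $890,280 − $18,000 = $872,280
Hospital District: $872,280 × 0.00341 = $2,974.4748
Larchfield Township: $872,280 × 0.00466 = $4,064.8248
Cloverhill County: $872,280 × 0.01217 = $10,615.6476
Levies subtotal = $17,654.9472
After credit = $17,654.9472 − $841 = $16,813.9472
Total = $16,813.9472 + $357 = $17,170.9472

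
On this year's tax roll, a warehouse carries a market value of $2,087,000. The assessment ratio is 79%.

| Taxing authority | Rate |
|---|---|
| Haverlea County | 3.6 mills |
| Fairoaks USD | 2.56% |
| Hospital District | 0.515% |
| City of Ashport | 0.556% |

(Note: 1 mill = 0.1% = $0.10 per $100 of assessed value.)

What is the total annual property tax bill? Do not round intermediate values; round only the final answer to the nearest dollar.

Assessed value = $2,087,000 × 0.79 = $1,648,730
Haverlea County: $1,648,730 × 0.0036 = $5,935.428
Fairoaks USD: $1,648,730 × 0.0256 = $42,207.488
Hospital District: $1,648,730 × 0.00515 = $8,490.9595
City of Ashport: $1,648,730 × 0.00556 = $9,166.9388
Total = $65,800.8143

$65,801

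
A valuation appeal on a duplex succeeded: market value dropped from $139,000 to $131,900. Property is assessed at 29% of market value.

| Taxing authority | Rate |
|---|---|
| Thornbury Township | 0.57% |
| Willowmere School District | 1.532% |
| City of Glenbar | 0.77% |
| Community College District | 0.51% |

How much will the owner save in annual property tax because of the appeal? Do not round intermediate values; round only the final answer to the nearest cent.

$69.64

Old assessed value = $139,000 × 0.29 = $40,310
New assessed value = $131,900 × 0.29 = $38,251
Combined rate = 0.0057 + 0.01532 + 0.0077 + 0.0051 = 0.03382
Old tax = $40,310 × 0.03382 = $1,363.2842
New tax = $38,251 × 0.03382 = $1,293.64882
Reduction = $1,363.2842 − $1,293.64882 = $69.63538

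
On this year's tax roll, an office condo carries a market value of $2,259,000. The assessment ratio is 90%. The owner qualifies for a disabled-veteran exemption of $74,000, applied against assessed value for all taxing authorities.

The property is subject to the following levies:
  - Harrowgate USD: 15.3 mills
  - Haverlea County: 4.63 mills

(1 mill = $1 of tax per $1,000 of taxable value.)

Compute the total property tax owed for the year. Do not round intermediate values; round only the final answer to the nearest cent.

$39,044.86

Assessed value = $2,259,000 × 0.9 = $2,033,100
Taxable value = $2,033,100 − $74,000 = $1,959,100
Harrowgate USD: $1,959,100 × 0.0153 = $29,974.23
Haverlea County: $1,959,100 × 0.00463 = $9,070.633
Total = $29,974.23 + $9,070.633 = $39,044.863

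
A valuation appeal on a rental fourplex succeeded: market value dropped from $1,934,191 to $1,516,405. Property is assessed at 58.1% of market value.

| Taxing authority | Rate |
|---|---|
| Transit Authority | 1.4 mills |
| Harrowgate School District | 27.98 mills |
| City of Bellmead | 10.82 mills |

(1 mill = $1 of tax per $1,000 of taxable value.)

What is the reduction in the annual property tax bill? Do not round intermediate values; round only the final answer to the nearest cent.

$9,757.89

Old assessed value = $1,934,191 × 0.581 = $1,123,764.971
New assessed value = $1,516,405 × 0.581 = $881,031.305
Combined rate = 0.0014 + 0.02798 + 0.01082 = 0.0402
Old tax = $1,123,764.971 × 0.0402 = $45,175.3518342
New tax = $881,031.305 × 0.0402 = $35,417.458461
Reduction = $45,175.3518342 − $35,417.458461 = $9,757.8933732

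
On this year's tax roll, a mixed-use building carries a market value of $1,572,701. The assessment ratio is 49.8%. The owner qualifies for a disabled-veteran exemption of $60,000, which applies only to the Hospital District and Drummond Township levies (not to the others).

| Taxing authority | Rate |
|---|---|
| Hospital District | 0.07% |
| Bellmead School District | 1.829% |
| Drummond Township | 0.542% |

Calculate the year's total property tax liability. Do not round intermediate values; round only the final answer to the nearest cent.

$18,750.84

Assessed value = $1,572,701 × 0.498 = $783,205.098
Hospital District: ($783,205.098 − $60,000) × 0.0007 = $723,205.098 × 0.0007 = $506.2435686
Bellmead School District: $783,205.098 × 0.01829 = $14,324.82124242
Drummond Township: ($783,205.098 − $60,000) × 0.00542 = $723,205.098 × 0.00542 = $3,919.77163116
Total = $18,750.83644218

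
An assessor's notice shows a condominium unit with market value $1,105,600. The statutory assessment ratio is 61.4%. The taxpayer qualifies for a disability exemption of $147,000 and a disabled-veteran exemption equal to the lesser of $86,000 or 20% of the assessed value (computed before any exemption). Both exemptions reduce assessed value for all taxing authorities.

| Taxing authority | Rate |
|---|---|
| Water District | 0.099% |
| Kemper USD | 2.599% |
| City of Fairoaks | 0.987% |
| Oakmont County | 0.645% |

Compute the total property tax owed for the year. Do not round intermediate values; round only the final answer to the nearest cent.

Assessed value = $1,105,600 × 0.614 = $678,838.4
Disabled-veteran exemption = min($86,000, 20% × $678,838.4) = min($86,000, $135,767.68) = $86,000 (dollar cap binds)
Taxable value = $678,838.4 − $147,000 − $86,000 = $445,838.4
Water District: $445,838.4 × 0.00099 = $441.380016
Kemper USD: $445,838.4 × 0.02599 = $11,587.340016
City of Fairoaks: $445,838.4 × 0.00987 = $4,400.425008
Oakmont County: $445,838.4 × 0.00645 = $2,875.65768
Total = $19,304.80272

$19,304.80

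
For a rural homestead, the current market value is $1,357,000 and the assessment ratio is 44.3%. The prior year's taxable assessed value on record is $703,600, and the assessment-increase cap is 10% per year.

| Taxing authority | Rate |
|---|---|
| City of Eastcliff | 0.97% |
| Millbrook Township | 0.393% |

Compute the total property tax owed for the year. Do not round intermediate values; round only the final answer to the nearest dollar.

$8,194

Uncapped assessed value = $1,357,000 × 0.443 = $601,151
Cap limit = $703,600 × 1.1 = $773,960
Taxable assessed value = min($601,151, $773,960) = $601,151 (cap does not bind)
City of Eastcliff: $601,151 × 0.0097 = $5,831.1647
Millbrook Township: $601,151 × 0.00393 = $2,362.52343
Total = $8,193.68813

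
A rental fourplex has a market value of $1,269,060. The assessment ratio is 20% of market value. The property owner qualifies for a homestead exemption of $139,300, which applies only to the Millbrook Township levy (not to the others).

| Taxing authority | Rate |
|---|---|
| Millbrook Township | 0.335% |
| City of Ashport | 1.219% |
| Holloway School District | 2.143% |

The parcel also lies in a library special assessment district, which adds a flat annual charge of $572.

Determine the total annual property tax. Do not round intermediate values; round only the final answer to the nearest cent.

Assessed value = $1,269,060 × 0.2 = $253,812
Millbrook Township: ($253,812 − $139,300) × 0.00335 = $114,512 × 0.00335 = $383.6152
City of Ashport: $253,812 × 0.01219 = $3,093.96828
Holloway School District: $253,812 × 0.02143 = $5,439.19116
Levies subtotal = $8,916.77464
Total = $8,916.77464 + $572 = $9,488.77464

$9,488.77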